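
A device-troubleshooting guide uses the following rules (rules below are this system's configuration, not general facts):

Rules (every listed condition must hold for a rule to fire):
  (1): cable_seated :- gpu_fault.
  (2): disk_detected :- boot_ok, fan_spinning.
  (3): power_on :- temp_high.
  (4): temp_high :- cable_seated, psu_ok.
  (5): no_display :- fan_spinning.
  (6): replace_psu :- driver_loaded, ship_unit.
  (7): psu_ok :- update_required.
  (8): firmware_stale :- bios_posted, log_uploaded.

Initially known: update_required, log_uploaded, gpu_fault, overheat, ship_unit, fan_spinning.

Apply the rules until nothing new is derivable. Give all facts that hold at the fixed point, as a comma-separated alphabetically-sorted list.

cable_seated, fan_spinning, gpu_fault, log_uploaded, no_display, overheat, power_on, psu_ok, ship_unit, temp_high, update_required

Round 1: (1) [cable_seated :- gpu_fault.]; (5) [no_display :- fan_spinning.]; (7) [psu_ok :- update_required.]. Adds cable_seated, no_display, psu_ok.
Round 2: (4) [temp_high :- cable_seated, psu_ok.]. Adds temp_high.
Round 3: (3) [power_on :- temp_high.]. Adds power_on.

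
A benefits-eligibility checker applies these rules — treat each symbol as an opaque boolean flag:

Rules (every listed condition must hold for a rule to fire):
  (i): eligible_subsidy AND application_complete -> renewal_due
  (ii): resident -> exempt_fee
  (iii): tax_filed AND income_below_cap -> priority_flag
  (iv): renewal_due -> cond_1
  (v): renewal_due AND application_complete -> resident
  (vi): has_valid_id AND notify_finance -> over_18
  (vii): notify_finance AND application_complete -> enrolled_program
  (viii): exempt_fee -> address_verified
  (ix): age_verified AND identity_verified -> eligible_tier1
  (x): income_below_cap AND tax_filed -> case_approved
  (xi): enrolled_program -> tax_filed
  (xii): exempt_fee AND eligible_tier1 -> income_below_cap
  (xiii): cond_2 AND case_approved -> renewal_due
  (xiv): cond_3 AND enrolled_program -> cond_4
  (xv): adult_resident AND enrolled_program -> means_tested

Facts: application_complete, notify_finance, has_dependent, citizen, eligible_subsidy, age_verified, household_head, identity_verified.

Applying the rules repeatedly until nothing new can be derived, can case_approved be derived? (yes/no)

Round 1 fires (i), (vii), (ix), giving renewal_due, enrolled_program, eligible_tier1.
Round 2 fires (iv), (v), (xi), giving cond_1, resident, tax_filed.
Round 3 fires (ii), giving exempt_fee.
Round 4 fires (viii), (xii), giving address_verified, income_below_cap.
Round 5 fires (iii), (x), giving priority_flag, case_approved.
case_approved appears in round 5, so it is derivable.

yes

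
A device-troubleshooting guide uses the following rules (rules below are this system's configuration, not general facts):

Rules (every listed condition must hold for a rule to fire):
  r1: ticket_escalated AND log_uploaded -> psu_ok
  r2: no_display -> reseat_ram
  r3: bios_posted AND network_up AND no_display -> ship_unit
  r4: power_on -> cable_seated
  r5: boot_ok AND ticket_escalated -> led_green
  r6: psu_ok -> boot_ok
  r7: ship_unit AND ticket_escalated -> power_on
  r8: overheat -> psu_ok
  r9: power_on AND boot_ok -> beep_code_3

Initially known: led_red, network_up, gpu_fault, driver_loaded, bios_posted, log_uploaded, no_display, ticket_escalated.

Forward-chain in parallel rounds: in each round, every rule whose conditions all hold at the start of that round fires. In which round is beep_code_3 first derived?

Round 1: r1 [ticket_escalated AND log_uploaded -> psu_ok]; r2 [no_display -> reseat_ram]; r3 [bios_posted AND network_up AND no_display -> ship_unit]. Adds psu_ok, reseat_ram, ship_unit.
Round 2: r6 [psu_ok -> boot_ok]; r7 [ship_unit AND ticket_escalated -> power_on]. Adds boot_ok, power_on.
Round 3: r4 [power_on -> cable_seated]; r5 [boot_ok AND ticket_escalated -> led_green]; r9 [power_on AND boot_ok -> beep_code_3]. Adds cable_seated, led_green, beep_code_3.
beep_code_3 first appears in round 3.

3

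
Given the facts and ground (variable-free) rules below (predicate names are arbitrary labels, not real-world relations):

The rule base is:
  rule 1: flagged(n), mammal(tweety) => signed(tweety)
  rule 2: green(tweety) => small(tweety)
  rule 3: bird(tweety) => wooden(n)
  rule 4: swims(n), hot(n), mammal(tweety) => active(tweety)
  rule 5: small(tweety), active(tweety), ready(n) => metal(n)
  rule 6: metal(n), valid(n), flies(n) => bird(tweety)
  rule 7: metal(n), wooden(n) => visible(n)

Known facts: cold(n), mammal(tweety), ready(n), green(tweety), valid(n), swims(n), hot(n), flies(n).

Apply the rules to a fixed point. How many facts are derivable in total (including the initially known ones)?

[1] rule 2 [green(tweety) => small(tweety)]; rule 4 [swims(n), hot(n), mammal(tweety) => active(tweety)]. ⇒ new: small(tweety), active(tweety).
[2] rule 5 [small(tweety), active(tweety), ready(n) => metal(n)]. ⇒ new: metal(n).
[3] rule 6 [metal(n), valid(n), flies(n) => bird(tweety)]. ⇒ new: bird(tweety).
[4] rule 3 [bird(tweety) => wooden(n)]. ⇒ new: wooden(n).
[5] rule 7 [metal(n), wooden(n) => visible(n)]. ⇒ new: visible(n).
Closure: {active(tweety), bird(tweety), cold(n), flies(n), green(tweety), hot(n), mammal(tweety), metal(n), ready(n), small(tweety), swims(n), valid(n), visible(n), wooden(n)} — 14 facts.

14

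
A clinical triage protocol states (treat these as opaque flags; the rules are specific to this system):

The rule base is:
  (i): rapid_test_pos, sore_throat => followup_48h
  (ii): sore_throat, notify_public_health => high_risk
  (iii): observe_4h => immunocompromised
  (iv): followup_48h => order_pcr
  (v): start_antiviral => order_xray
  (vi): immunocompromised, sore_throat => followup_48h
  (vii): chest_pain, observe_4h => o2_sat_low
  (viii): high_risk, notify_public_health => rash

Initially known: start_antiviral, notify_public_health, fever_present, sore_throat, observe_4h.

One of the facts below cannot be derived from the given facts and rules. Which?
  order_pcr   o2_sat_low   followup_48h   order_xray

o2_sat_low

Round 1 fires (ii), (iii), (v), giving high_risk, immunocompromised, order_xray.
Round 2 fires (vi), (viii), giving followup_48h, rash.
Round 3 fires (iv), giving order_pcr.
Derived: order_pcr (round 3), order_xray (round 1), followup_48h (round 2). o2_sat_low never appears in any round.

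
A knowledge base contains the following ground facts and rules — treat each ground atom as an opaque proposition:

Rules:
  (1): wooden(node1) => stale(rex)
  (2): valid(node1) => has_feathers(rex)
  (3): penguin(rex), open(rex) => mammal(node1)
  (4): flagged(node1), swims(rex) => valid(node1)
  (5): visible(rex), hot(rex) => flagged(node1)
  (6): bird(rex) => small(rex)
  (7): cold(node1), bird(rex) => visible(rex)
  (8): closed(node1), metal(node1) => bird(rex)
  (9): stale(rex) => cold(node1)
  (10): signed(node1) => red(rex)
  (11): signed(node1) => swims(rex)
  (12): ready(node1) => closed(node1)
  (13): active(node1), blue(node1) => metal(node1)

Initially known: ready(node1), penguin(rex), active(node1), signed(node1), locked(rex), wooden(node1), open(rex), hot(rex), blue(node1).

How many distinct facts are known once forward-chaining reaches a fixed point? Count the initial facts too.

22

Round 1 — (1), (3), (10), (11), (12), (13), derive stale(rex), mammal(node1), red(rex), swims(rex), closed(node1), metal(node1).
Round 2 — (8), (9), derive bird(rex), cold(node1).
Round 3 — (6), (7), derive small(rex), visible(rex).
Round 4 — (5), derive flagged(node1).
Round 5 — (4), derive valid(node1).
Round 6 — (2), derive has_feathers(rex).
Closure: {active(node1), bird(rex), blue(node1), closed(node1), cold(node1), flagged(node1), has_feathers(rex), hot(rex), locked(rex), mammal(node1), metal(node1), open(rex), penguin(rex), ready(node1), red(rex), signed(node1), small(rex), stale(rex), swims(rex), valid(node1), visible(rex), wooden(node1)} — 22 facts.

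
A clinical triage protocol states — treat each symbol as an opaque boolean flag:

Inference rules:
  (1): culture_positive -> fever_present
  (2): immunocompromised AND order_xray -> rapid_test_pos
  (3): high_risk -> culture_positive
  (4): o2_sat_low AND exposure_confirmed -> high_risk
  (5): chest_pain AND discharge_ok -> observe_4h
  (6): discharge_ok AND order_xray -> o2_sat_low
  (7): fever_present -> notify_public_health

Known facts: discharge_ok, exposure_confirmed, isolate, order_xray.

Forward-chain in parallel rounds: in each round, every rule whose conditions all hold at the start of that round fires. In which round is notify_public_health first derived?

5

Round 1 — (6), derive o2_sat_low.
Round 2 — (4), derive high_risk.
Round 3 — (3), derive culture_positive.
Round 4 — (1), derive fever_present.
Round 5 — (7), derive notify_public_health.
notify_public_health first appears in round 5.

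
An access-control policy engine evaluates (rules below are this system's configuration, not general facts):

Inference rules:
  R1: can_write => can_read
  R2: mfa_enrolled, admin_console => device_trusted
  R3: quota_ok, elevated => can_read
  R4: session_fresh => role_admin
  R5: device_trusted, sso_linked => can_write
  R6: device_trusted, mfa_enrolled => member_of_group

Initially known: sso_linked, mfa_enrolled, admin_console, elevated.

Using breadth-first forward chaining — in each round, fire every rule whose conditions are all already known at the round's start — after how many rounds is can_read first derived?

Round 1 — R2, derive device_trusted.
Round 2 — R5, R6, derive can_write, member_of_group.
Round 3 — R1, derive can_read.
can_read first appears in round 3.

3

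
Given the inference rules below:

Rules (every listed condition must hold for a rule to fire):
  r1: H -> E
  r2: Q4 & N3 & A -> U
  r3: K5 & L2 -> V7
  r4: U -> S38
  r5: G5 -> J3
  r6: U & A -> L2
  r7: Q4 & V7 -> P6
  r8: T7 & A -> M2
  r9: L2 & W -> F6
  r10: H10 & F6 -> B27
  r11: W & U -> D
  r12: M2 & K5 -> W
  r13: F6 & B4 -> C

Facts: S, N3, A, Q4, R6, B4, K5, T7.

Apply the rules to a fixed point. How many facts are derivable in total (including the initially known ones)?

18

Round 1: r2 [Q4 & N3 & A -> U]; r8 [T7 & A -> M2]. Adds U, M2.
Round 2: r4 [U -> S38]; r6 [U & A -> L2]; r12 [M2 & K5 -> W]. Adds S38, L2, W.
Round 3: r3 [K5 & L2 -> V7]; r9 [L2 & W -> F6]; r11 [W & U -> D]. Adds V7, F6, D.
Round 4: r7 [Q4 & V7 -> P6]; r13 [F6 & B4 -> C]. Adds P6, C.
Closure: {A, B4, C, D, F6, K5, L2, M2, N3, P6, Q4, R6, S, S38, T7, U, V7, W} — 18 facts.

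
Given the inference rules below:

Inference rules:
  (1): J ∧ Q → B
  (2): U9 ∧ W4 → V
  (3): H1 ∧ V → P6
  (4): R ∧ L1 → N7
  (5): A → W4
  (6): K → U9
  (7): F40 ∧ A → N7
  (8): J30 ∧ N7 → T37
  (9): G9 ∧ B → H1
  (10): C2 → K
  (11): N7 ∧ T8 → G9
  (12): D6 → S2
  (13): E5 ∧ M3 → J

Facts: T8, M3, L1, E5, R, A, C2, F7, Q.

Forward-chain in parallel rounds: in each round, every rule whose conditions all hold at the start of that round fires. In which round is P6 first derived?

4

Round 1 — (4), (5), (10), (13), derive N7, W4, K, J.
Round 2 — (1), (6), (11), derive B, U9, G9.
Round 3 — (2), (9), derive V, H1.
Round 4 — (3), derive P6.
P6 first appears in round 4.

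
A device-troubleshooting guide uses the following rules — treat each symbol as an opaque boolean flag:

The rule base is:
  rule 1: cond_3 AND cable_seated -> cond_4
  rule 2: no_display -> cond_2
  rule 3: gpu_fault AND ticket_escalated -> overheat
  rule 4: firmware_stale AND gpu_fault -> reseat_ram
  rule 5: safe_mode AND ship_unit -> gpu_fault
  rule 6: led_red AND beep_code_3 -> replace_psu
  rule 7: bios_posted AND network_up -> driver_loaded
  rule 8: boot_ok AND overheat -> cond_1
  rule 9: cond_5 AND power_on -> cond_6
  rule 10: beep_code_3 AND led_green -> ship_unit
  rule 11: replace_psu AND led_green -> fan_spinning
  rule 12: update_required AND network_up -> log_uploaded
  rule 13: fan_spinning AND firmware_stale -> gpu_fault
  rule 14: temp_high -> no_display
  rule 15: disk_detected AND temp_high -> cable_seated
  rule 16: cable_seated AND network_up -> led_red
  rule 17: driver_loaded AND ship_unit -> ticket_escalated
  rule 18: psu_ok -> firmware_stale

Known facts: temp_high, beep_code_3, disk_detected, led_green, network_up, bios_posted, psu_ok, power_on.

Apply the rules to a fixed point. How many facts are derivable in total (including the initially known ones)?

Round 1: rule 7 [bios_posted AND network_up -> driver_loaded]; rule 10 [beep_code_3 AND led_green -> ship_unit]; rule 14 [temp_high -> no_display]; rule 15 [disk_detected AND temp_high -> cable_seated]; rule 18 [psu_ok -> firmware_stale]. Adds driver_loaded, ship_unit, no_display, cable_seated, firmware_stale.
Round 2: rule 2 [no_display -> cond_2]; rule 16 [cable_seated AND network_up -> led_red]; rule 17 [driver_loaded AND ship_unit -> ticket_escalated]. Adds cond_2, led_red, ticket_escalated.
Round 3: rule 6 [led_red AND beep_code_3 -> replace_psu]. Adds replace_psu.
Round 4: rule 11 [replace_psu AND led_green -> fan_spinning]. Adds fan_spinning.
Round 5: rule 13 [fan_spinning AND firmware_stale -> gpu_fault]. Adds gpu_fault.
Round 6: rule 3 [gpu_fault AND ticket_escalated -> overheat]; rule 4 [firmware_stale AND gpu_fault -> reseat_ram]. Adds overheat, reseat_ram.
Closure: {beep_code_3, bios_posted, cable_seated, cond_2, disk_detected, driver_loaded, fan_spinning, firmware_stale, gpu_fault, led_green, led_red, network_up, no_display, overheat, power_on, psu_ok, replace_psu, reseat_ram, ship_unit, temp_high, ticket_escalated} — 21 facts.

21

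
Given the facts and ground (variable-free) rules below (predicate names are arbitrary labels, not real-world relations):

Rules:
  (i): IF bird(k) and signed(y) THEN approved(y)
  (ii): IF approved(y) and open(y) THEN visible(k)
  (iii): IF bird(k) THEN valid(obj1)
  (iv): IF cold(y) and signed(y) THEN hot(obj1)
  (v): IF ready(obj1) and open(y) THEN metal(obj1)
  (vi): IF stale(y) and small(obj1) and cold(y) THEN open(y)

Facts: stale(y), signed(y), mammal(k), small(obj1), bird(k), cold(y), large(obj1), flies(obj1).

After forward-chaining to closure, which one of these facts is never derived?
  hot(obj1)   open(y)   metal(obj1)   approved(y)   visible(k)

metal(obj1)

Round 1 — (i), (iii), (iv), (vi), derive approved(y), valid(obj1), hot(obj1), open(y).
Round 2 — (ii), derive visible(k).
Derived: open(y) (round 1), hot(obj1) (round 1), visible(k) (round 2), approved(y) (round 1). metal(obj1) never appears in any round.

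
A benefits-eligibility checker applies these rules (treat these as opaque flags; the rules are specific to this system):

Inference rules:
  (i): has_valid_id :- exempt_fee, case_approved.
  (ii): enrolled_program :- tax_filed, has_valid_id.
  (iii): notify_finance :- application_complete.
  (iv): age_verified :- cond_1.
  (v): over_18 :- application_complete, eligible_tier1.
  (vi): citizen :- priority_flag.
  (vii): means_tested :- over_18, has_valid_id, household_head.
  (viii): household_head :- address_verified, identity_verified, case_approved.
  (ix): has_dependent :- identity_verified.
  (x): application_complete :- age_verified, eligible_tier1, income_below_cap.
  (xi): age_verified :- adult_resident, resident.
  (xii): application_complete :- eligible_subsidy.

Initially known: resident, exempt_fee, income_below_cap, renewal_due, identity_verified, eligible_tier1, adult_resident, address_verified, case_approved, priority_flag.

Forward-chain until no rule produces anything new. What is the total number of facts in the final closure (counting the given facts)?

19

Round 1: (i) [has_valid_id :- exempt_fee, case_approved.]; (vi) [citizen :- priority_flag.]; (viii) [household_head :- address_verified, identity_verified, case_approved.]; (ix) [has_dependent :- identity_verified.]; (xi) [age_verified :- adult_resident, resident.]. Adds has_valid_id, citizen, household_head, has_dependent, age_verified.
Round 2: (x) [application_complete :- age_verified, eligible_tier1, income_below_cap.]. Adds application_complete.
Round 3: (iii) [notify_finance :- application_complete.]; (v) [over_18 :- application_complete, eligible_tier1.]. Adds notify_finance, over_18.
Round 4: (vii) [means_tested :- over_18, has_valid_id, household_head.]. Adds means_tested.
Closure: {address_verified, adult_resident, age_verified, application_complete, case_approved, citizen, eligible_tier1, exempt_fee, has_dependent, has_valid_id, household_head, identity_verified, income_below_cap, means_tested, notify_finance, over_18, priority_flag, renewal_due, resident} — 19 facts.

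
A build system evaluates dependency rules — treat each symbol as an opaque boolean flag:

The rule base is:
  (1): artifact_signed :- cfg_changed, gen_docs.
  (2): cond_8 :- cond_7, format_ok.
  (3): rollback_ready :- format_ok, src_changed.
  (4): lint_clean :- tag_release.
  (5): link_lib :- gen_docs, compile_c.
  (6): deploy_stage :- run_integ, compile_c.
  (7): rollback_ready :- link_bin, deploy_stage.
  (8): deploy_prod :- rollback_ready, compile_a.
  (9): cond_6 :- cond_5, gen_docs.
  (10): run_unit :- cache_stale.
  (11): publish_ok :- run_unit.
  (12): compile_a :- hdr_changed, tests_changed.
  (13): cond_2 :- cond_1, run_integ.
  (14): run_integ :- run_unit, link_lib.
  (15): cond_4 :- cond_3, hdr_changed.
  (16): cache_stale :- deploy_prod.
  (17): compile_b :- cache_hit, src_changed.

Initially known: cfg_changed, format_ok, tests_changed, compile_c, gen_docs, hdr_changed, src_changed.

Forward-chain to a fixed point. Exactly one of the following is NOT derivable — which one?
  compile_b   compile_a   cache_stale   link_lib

compile_b

Round 1: (1) [artifact_signed :- cfg_changed, gen_docs.]; (3) [rollback_ready :- format_ok, src_changed.]; (5) [link_lib :- gen_docs, compile_c.]; (12) [compile_a :- hdr_changed, tests_changed.]. Adds artifact_signed, rollback_ready, link_lib, compile_a.
Round 2: (8) [deploy_prod :- rollback_ready, compile_a.]. Adds deploy_prod.
Round 3: (16) [cache_stale :- deploy_prod.]. Adds cache_stale.
Round 4: (10) [run_unit :- cache_stale.]. Adds run_unit.
Round 5: (11) [publish_ok :- run_unit.]; (14) [run_integ :- run_unit, link_lib.]. Adds publish_ok, run_integ.
Round 6: (6) [deploy_stage :- run_integ, compile_c.]. Adds deploy_stage.
Derived: compile_a (round 1), link_lib (round 1), cache_stale (round 3). compile_b never appears in any round.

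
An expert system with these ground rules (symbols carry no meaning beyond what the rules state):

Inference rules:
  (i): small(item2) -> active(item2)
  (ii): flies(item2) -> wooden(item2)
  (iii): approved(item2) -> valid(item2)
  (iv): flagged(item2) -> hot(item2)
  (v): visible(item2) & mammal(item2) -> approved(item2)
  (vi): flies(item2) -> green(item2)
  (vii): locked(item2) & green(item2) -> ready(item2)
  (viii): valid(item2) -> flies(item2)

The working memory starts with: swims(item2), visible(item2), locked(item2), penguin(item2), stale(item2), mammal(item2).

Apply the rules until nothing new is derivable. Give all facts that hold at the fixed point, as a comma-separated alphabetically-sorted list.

Round 1: (v) [visible(item2) & mammal(item2) -> approved(item2)]. Adds approved(item2).
Round 2: (iii) [approved(item2) -> valid(item2)]. Adds valid(item2).
Round 3: (viii) [valid(item2) -> flies(item2)]. Adds flies(item2).
Round 4: (ii) [flies(item2) -> wooden(item2)]; (vi) [flies(item2) -> green(item2)]. Adds wooden(item2), green(item2).
Round 5: (vii) [locked(item2) & green(item2) -> ready(item2)]. Adds ready(item2).

approved(item2), flies(item2), green(item2), locked(item2), mammal(item2), penguin(item2), ready(item2), stale(item2), swims(item2), valid(item2), visible(item2), wooden(item2)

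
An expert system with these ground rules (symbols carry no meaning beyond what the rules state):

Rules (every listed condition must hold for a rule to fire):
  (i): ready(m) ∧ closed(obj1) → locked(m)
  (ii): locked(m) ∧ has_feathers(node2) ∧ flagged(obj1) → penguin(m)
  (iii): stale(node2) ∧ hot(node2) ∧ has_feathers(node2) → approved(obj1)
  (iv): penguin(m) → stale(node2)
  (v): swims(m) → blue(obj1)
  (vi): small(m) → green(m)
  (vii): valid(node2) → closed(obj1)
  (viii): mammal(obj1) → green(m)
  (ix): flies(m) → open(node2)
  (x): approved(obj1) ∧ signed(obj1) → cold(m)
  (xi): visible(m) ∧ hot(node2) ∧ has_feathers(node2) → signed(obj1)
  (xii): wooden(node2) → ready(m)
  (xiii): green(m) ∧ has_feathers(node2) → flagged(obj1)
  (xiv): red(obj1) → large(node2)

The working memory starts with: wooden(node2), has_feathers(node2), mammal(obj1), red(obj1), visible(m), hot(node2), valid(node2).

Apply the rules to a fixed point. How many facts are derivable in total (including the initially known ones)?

Round 1 fires (vii), (viii), (xi), (xii), (xiv), giving closed(obj1), green(m), signed(obj1), ready(m), large(node2).
Round 2 fires (i), (xiii), giving locked(m), flagged(obj1).
Round 3 fires (ii), giving penguin(m).
Round 4 fires (iv), giving stale(node2).
Round 5 fires (iii), giving approved(obj1).
Round 6 fires (x), giving cold(m).
Closure: {approved(obj1), closed(obj1), cold(m), flagged(obj1), green(m), has_feathers(node2), hot(node2), large(node2), locked(m), mammal(obj1), penguin(m), ready(m), red(obj1), signed(obj1), stale(node2), valid(node2), visible(m), wooden(node2)} — 18 facts.

18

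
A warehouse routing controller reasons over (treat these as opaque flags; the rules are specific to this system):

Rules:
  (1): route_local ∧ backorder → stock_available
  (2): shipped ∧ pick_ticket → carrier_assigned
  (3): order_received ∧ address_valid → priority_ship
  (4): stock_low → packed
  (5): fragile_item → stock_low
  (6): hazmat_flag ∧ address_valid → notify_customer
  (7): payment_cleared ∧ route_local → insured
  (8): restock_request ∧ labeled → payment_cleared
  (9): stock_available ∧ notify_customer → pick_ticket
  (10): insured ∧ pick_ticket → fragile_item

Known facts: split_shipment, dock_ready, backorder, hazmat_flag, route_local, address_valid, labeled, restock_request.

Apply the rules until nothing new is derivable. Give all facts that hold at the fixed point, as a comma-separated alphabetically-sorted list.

Round 1 fires (1), (6), (8), giving stock_available, notify_customer, payment_cleared.
Round 2 fires (7), (9), giving insured, pick_ticket.
Round 3 fires (10), giving fragile_item.
Round 4 fires (5), giving stock_low.
Round 5 fires (4), giving packed.

address_valid, backorder, dock_ready, fragile_item, hazmat_flag, insured, labeled, notify_customer, packed, payment_cleared, pick_ticket, restock_request, route_local, split_shipment, stock_available, stock_low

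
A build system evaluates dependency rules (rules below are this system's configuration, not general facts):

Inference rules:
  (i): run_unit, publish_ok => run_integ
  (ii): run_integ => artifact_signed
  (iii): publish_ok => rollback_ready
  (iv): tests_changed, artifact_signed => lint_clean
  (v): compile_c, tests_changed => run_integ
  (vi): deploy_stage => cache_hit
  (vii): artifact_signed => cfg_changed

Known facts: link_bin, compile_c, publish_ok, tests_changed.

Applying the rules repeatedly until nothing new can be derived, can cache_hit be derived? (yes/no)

no

Round 1: (iii) [publish_ok => rollback_ready]; (v) [compile_c, tests_changed => run_integ]. Adds rollback_ready, run_integ.
Round 2: (ii) [run_integ => artifact_signed]. Adds artifact_signed.
Round 3: (iv) [tests_changed, artifact_signed => lint_clean]; (vii) [artifact_signed => cfg_changed]. Adds lint_clean, cfg_changed.
Fixed point reached. cache_hit is concluded only by (vi); (vi) needs deploy_stage (never derived).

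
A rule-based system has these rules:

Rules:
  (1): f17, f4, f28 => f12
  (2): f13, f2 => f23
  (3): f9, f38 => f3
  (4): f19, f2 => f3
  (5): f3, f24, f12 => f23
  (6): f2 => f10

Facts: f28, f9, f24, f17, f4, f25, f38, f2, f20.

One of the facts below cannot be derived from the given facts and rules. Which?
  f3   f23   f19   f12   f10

f19

[1] (1) [f17, f4, f28 => f12]; (3) [f9, f38 => f3]; (6) [f2 => f10]. ⇒ new: f12, f3, f10.
[2] (5) [f3, f24, f12 => f23]. ⇒ new: f23.
Derived: f12 (round 1), f3 (round 1), f10 (round 1), f23 (round 2). f19 never appears in any round.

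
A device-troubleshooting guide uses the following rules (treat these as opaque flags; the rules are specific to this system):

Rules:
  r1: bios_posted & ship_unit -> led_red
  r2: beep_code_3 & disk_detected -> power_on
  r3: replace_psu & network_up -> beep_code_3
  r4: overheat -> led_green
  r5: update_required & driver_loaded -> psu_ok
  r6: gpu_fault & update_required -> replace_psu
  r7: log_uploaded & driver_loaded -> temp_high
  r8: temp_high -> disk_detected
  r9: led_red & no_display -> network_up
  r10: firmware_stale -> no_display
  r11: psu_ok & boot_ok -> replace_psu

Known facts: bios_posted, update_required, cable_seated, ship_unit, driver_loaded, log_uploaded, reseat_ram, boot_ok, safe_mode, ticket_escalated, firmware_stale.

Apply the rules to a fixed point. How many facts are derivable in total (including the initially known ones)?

20

Round 1: r1 [bios_posted & ship_unit -> led_red]; r5 [update_required & driver_loaded -> psu_ok]; r7 [log_uploaded & driver_loaded -> temp_high]; r10 [firmware_stale -> no_display]. New: led_red, psu_ok, temp_high, no_display.
Round 2: r8 [temp_high -> disk_detected]; r9 [led_red & no_display -> network_up]; r11 [psu_ok & boot_ok -> replace_psu]. New: disk_detected, network_up, replace_psu.
Round 3: r3 [replace_psu & network_up -> beep_code_3]. New: beep_code_3.
Round 4: r2 [beep_code_3 & disk_detected -> power_on]. New: power_on.
Closure: {beep_code_3, bios_posted, boot_ok, cable_seated, disk_detected, driver_loaded, firmware_stale, led_red, log_uploaded, network_up, no_display, power_on, psu_ok, replace_psu, reseat_ram, safe_mode, ship_unit, temp_high, ticket_escalated, update_required} — 20 facts.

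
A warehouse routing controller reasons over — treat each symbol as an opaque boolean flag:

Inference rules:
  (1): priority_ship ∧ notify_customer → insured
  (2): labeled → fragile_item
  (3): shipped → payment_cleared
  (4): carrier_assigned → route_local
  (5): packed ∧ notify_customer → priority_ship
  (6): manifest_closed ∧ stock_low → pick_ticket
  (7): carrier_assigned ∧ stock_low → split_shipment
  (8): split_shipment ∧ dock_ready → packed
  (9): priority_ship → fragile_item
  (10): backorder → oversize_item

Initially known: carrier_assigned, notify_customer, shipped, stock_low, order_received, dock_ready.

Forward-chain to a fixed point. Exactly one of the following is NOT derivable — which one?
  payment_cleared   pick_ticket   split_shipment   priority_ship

pick_ticket

Round 1: (3) [shipped → payment_cleared]; (4) [carrier_assigned → route_local]; (7) [carrier_assigned ∧ stock_low → split_shipment]. Adds payment_cleared, route_local, split_shipment.
Round 2: (8) [split_shipment ∧ dock_ready → packed]. Adds packed.
Round 3: (5) [packed ∧ notify_customer → priority_ship]. Adds priority_ship.
Round 4: (1) [priority_ship ∧ notify_customer → insured]; (9) [priority_ship → fragile_item]. Adds insured, fragile_item.
Derived: split_shipment (round 1), payment_cleared (round 1), priority_ship (round 3). pick_ticket never appears in any round.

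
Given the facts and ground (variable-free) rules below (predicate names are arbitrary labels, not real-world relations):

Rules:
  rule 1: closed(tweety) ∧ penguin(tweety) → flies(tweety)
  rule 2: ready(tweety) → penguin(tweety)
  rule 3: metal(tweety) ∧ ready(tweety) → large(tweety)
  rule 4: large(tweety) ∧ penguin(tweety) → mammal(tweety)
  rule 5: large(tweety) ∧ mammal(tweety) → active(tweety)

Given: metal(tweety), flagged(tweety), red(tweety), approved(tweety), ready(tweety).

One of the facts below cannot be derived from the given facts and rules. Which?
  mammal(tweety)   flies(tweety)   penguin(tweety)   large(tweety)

flies(tweety)

Round 1: rule 2 [ready(tweety) → penguin(tweety)]; rule 3 [metal(tweety) ∧ ready(tweety) → large(tweety)]. Adds penguin(tweety), large(tweety).
Round 2: rule 4 [large(tweety) ∧ penguin(tweety) → mammal(tweety)]. Adds mammal(tweety).
Round 3: rule 5 [large(tweety) ∧ mammal(tweety) → active(tweety)]. Adds active(tweety).
Derived: mammal(tweety) (round 2), penguin(tweety) (round 1), large(tweety) (round 1). flies(tweety) never appears in any round.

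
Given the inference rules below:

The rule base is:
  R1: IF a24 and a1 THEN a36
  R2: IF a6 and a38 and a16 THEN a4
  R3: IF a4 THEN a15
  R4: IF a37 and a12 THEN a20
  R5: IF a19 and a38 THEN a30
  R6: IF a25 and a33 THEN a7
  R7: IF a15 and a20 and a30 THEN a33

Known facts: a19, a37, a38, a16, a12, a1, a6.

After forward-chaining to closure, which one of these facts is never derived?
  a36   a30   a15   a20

[1] R2 [IF a6 and a38 and a16 THEN a4]; R4 [IF a37 and a12 THEN a20]; R5 [IF a19 and a38 THEN a30]. ⇒ new: a4, a20, a30.
[2] R3 [IF a4 THEN a15]. ⇒ new: a15.
[3] R7 [IF a15 and a20 and a30 THEN a33]. ⇒ new: a33.
Derived: a30 (round 1), a20 (round 1), a15 (round 2). a36 never appears in any round.

a36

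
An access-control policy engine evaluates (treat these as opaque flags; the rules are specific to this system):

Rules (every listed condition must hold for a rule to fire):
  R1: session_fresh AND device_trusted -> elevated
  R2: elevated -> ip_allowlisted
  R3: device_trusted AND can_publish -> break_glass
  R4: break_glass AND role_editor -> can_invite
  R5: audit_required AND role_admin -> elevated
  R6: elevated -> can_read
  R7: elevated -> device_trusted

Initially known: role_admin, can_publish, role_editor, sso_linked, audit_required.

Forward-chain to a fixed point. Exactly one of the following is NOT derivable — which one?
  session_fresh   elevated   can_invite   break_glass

session_fresh

Round 1 fires R5, giving elevated.
Round 2 fires R2, R6, R7, giving ip_allowlisted, can_read, device_trusted.
Round 3 fires R3, giving break_glass.
Round 4 fires R4, giving can_invite.
Derived: break_glass (round 3), can_invite (round 4), elevated (round 1). session_fresh never appears in any round.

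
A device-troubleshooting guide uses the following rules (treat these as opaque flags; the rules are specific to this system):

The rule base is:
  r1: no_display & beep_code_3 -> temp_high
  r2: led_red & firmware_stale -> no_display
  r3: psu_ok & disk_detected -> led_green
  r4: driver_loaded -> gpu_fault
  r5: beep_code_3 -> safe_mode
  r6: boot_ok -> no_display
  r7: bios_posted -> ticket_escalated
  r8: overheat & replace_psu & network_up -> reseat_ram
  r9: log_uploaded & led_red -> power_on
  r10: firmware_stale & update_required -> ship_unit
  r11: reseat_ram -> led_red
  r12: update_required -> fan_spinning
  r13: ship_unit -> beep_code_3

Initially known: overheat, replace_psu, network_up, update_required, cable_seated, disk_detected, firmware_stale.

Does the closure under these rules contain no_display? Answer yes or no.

yes

[1] r8 [overheat & replace_psu & network_up -> reseat_ram]; r10 [firmware_stale & update_required -> ship_unit]; r12 [update_required -> fan_spinning]. ⇒ new: reseat_ram, ship_unit, fan_spinning.
[2] r11 [reseat_ram -> led_red]; r13 [ship_unit -> beep_code_3]. ⇒ new: led_red, beep_code_3.
[3] r2 [led_red & firmware_stale -> no_display]; r5 [beep_code_3 -> safe_mode]. ⇒ new: no_display, safe_mode.
[4] r1 [no_display & beep_code_3 -> temp_high]. ⇒ new: temp_high.
no_display appears in round 3, so it is derivable.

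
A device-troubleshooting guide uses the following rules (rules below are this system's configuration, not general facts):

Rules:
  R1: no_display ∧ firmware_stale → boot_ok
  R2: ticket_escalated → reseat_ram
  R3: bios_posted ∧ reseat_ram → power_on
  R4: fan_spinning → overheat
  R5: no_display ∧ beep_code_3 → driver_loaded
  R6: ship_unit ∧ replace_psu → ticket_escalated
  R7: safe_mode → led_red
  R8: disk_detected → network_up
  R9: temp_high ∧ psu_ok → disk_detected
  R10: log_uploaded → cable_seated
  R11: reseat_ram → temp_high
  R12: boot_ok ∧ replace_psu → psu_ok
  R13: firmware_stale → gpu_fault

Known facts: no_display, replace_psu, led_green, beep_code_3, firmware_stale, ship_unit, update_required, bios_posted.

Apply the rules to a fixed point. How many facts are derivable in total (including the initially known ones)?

Round 1 — R1, R5, R6, R13, derive boot_ok, driver_loaded, ticket_escalated, gpu_fault.
Round 2 — R2, R12, derive reseat_ram, psu_ok.
Round 3 — R3, R11, derive power_on, temp_high.
Round 4 — R9, derive disk_detected.
Round 5 — R8, derive network_up.
Closure: {beep_code_3, bios_posted, boot_ok, disk_detected, driver_loaded, firmware_stale, gpu_fault, led_green, network_up, no_display, power_on, psu_ok, replace_psu, reseat_ram, ship_unit, temp_high, ticket_escalated, update_required} — 18 facts.

18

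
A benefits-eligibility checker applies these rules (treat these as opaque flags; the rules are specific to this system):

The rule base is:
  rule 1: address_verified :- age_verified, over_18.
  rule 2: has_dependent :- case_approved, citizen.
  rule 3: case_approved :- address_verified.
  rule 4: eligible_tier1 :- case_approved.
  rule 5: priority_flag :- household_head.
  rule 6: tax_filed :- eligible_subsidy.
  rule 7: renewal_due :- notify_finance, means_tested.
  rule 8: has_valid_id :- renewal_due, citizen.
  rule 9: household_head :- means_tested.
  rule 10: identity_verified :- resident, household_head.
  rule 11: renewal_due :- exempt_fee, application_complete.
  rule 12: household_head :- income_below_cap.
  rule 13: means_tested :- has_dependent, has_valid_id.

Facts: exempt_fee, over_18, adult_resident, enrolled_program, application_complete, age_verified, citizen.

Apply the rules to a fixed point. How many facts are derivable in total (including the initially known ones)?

Round 1: rule 1 [address_verified :- age_verified, over_18.]; rule 11 [renewal_due :- exempt_fee, application_complete.]. Adds address_verified, renewal_due.
Round 2: rule 3 [case_approved :- address_verified.]; rule 8 [has_valid_id :- renewal_due, citizen.]. Adds case_approved, has_valid_id.
Round 3: rule 2 [has_dependent :- case_approved, citizen.]; rule 4 [eligible_tier1 :- case_approved.]. Adds has_dependent, eligible_tier1.
Round 4: rule 13 [means_tested :- has_dependent, has_valid_id.]. Adds means_tested.
Round 5: rule 9 [household_head :- means_tested.]. Adds household_head.
Round 6: rule 5 [priority_flag :- household_head.]. Adds priority_flag.
Closure: {address_verified, adult_resident, age_verified, application_complete, case_approved, citizen, eligible_tier1, enrolled_program, exempt_fee, has_dependent, has_valid_id, household_head, means_tested, over_18, priority_flag, renewal_due} — 16 facts.

16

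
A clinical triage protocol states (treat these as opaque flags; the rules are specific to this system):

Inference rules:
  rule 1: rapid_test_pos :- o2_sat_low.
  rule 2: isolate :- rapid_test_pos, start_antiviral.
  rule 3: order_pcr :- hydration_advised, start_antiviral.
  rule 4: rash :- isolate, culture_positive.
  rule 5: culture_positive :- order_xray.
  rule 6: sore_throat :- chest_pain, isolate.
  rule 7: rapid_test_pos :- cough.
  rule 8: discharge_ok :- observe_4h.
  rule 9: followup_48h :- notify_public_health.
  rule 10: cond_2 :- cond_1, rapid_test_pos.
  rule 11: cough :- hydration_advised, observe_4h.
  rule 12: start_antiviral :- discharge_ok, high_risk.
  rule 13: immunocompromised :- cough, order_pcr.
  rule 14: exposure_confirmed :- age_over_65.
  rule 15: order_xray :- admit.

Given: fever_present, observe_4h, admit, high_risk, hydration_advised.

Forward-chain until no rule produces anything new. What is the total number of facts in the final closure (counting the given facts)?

Round 1 fires rule 8, rule 11, rule 15, giving discharge_ok, cough, order_xray.
Round 2 fires rule 5, rule 7, rule 12, giving culture_positive, rapid_test_pos, start_antiviral.
Round 3 fires rule 2, rule 3, giving isolate, order_pcr.
Round 4 fires rule 4, rule 13, giving rash, immunocompromised.
Closure: {admit, cough, culture_positive, discharge_ok, fever_present, high_risk, hydration_advised, immunocompromised, isolate, observe_4h, order_pcr, order_xray, rapid_test_pos, rash, start_antiviral} — 15 facts.

15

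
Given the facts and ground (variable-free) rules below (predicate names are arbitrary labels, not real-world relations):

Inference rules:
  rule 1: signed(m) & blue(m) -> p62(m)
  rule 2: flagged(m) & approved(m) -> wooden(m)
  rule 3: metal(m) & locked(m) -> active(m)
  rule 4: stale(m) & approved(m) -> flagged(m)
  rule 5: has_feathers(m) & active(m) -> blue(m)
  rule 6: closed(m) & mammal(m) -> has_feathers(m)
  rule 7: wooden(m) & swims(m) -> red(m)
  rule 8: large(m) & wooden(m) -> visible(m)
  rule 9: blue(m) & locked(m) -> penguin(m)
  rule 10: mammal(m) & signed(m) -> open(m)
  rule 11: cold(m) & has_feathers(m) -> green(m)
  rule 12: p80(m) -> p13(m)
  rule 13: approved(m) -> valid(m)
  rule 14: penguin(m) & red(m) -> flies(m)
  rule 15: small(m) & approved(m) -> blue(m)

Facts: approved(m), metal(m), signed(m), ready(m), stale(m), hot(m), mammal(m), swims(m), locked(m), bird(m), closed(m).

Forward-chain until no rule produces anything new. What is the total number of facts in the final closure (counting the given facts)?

22

Round 1: rule 3 [metal(m) & locked(m) -> active(m)]; rule 4 [stale(m) & approved(m) -> flagged(m)]; rule 6 [closed(m) & mammal(m) -> has_feathers(m)]; rule 10 [mammal(m) & signed(m) -> open(m)]; rule 13 [approved(m) -> valid(m)]. New: active(m), flagged(m), has_feathers(m), open(m), valid(m).
Round 2: rule 2 [flagged(m) & approved(m) -> wooden(m)]; rule 5 [has_feathers(m) & active(m) -> blue(m)]. New: wooden(m), blue(m).
Round 3: rule 1 [signed(m) & blue(m) -> p62(m)]; rule 7 [wooden(m) & swims(m) -> red(m)]; rule 9 [blue(m) & locked(m) -> penguin(m)]. New: p62(m), red(m), penguin(m).
Round 4: rule 14 [penguin(m) & red(m) -> flies(m)]. New: flies(m).
Closure: {active(m), approved(m), bird(m), blue(m), closed(m), flagged(m), flies(m), has_feathers(m), hot(m), locked(m), mammal(m), metal(m), open(m), p62(m), penguin(m), ready(m), red(m), signed(m), stale(m), swims(m), valid(m), wooden(m)} — 22 facts.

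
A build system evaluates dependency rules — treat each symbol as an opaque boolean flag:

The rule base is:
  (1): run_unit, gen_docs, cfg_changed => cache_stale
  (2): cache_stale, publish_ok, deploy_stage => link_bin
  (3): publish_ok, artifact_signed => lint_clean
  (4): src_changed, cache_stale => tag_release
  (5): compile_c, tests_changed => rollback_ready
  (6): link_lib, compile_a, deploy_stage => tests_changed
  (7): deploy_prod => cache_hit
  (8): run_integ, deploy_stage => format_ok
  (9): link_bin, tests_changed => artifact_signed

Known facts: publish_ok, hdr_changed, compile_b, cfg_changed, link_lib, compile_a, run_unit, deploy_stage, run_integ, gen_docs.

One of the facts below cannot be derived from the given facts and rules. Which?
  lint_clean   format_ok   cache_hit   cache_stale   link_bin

cache_hit

Round 1 — (1), (6), (8), derive cache_stale, tests_changed, format_ok.
Round 2 — (2), derive link_bin.
Round 3 — (9), derive artifact_signed.
Round 4 — (3), derive lint_clean.
Derived: lint_clean (round 4), cache_stale (round 1), format_ok (round 1), link_bin (round 2). cache_hit never appears in any round.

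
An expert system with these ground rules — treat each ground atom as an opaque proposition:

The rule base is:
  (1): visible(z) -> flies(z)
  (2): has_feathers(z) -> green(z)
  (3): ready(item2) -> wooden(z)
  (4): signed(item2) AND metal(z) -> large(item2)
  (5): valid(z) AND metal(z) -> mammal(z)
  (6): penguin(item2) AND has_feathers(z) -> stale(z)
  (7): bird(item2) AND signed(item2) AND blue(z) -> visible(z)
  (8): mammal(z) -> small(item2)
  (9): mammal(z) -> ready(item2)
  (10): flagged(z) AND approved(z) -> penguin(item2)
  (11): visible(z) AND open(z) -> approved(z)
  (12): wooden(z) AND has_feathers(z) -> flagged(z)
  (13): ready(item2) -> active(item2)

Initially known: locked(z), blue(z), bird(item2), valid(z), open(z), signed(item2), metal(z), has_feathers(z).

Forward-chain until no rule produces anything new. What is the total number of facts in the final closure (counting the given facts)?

[1] (2) [has_feathers(z) -> green(z)]; (4) [signed(item2) AND metal(z) -> large(item2)]; (5) [valid(z) AND metal(z) -> mammal(z)]; (7) [bird(item2) AND signed(item2) AND blue(z) -> visible(z)]. ⇒ new: green(z), large(item2), mammal(z), visible(z).
[2] (1) [visible(z) -> flies(z)]; (8) [mammal(z) -> small(item2)]; (9) [mammal(z) -> ready(item2)]; (11) [visible(z) AND open(z) -> approved(z)]. ⇒ new: flies(z), small(item2), ready(item2), approved(z).
[3] (3) [ready(item2) -> wooden(z)]; (13) [ready(item2) -> active(item2)]. ⇒ new: wooden(z), active(item2).
[4] (12) [wooden(z) AND has_feathers(z) -> flagged(z)]. ⇒ new: flagged(z).
[5] (10) [flagged(z) AND approved(z) -> penguin(item2)]. ⇒ new: penguin(item2).
[6] (6) [penguin(item2) AND has_feathers(z) -> stale(z)]. ⇒ new: stale(z).
Closure: {active(item2), approved(z), bird(item2), blue(z), flagged(z), flies(z), green(z), has_feathers(z), large(item2), locked(z), mammal(z), metal(z), open(z), penguin(item2), ready(item2), signed(item2), small(item2), stale(z), valid(z), visible(z), wooden(z)} — 21 facts.

21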